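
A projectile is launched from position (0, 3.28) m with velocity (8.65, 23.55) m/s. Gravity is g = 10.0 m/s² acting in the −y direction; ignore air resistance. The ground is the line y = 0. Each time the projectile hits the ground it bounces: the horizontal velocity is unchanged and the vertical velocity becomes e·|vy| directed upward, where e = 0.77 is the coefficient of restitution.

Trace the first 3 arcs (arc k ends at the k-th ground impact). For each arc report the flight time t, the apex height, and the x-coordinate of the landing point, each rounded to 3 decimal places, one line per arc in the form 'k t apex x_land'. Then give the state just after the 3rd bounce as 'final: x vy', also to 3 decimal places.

1 4.845 31.010 41.913
2 3.835 18.386 75.087
3 2.953 10.901 100.631
final: 100.631 11.369

Arc 1: start y=3.280, vy=23.550 → t=4.845, apex=31.010, x_land=41.913, impact vy=-24.904
  bounce: vy ← 0.77·24.904 = 19.176
Arc 2: start y=0.000, vy=19.176 → t=3.835, apex=18.386, x_land=75.087, impact vy=-19.176
  bounce: vy ← 0.77·19.176 = 14.766
Arc 3: start y=0.000, vy=14.766 → t=2.953, apex=10.901, x_land=100.631, impact vy=-14.766
  bounce: vy ← 0.77·14.766 = 11.369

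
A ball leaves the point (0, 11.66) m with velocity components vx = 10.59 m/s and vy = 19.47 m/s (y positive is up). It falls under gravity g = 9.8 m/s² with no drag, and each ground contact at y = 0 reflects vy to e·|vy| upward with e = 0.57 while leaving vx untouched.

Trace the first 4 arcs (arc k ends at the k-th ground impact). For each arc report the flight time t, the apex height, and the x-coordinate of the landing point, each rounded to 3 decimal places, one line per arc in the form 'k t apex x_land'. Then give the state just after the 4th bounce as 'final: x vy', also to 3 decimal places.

1 4.502 31.001 47.676
2 2.867 10.072 78.043
3 1.634 3.272 95.351
4 0.932 1.063 105.217
final: 105.217 2.602

Arc 1: start y=11.660, vy=19.470 → t=4.502, apex=31.001, x_land=47.676, impact vy=-24.650
  bounce: vy ← 0.57·24.650 = 14.050
Arc 2: start y=0.000, vy=14.050 → t=2.867, apex=10.072, x_land=78.043, impact vy=-14.050
  bounce: vy ← 0.57·14.050 = 8.009
Arc 3: start y=0.000, vy=8.009 → t=1.634, apex=3.272, x_land=95.351, impact vy=-8.009
  bounce: vy ← 0.57·8.009 = 4.565
Arc 4: start y=0.000, vy=4.565 → t=0.932, apex=1.063, x_land=105.217, impact vy=-4.565
  bounce: vy ← 0.57·4.565 = 2.602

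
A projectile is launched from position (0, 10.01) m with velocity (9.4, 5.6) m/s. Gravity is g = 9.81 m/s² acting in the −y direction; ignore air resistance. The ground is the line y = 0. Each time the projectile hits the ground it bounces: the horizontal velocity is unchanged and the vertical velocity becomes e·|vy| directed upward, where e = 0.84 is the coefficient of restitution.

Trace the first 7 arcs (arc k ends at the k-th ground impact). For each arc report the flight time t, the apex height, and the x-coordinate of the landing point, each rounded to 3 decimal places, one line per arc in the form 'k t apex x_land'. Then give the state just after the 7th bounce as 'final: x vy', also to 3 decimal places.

Arc 1: start y=10.010, vy=5.600 → t=2.109, apex=11.608, x_land=19.827, impact vy=-15.092
  bounce: vy ← 0.84·15.092 = 12.677
Arc 2: start y=0.000, vy=12.677 → t=2.584, apex=8.191, x_land=44.121, impact vy=-12.677
  bounce: vy ← 0.84·12.677 = 10.649
Arc 3: start y=0.000, vy=10.649 → t=2.171, apex=5.779, x_land=64.528, impact vy=-10.649
  bounce: vy ← 0.84·10.649 = 8.945
Arc 4: start y=0.000, vy=8.945 → t=1.824, apex=4.078, x_land=81.670, impact vy=-8.945
  bounce: vy ← 0.84·8.945 = 7.514
Arc 5: start y=0.000, vy=7.514 → t=1.532, apex=2.877, x_land=96.070, impact vy=-7.514
  bounce: vy ← 0.84·7.514 = 6.311
Arc 6: start y=0.000, vy=6.311 → t=1.287, apex=2.030, x_land=108.165, impact vy=-6.311
  bounce: vy ← 0.84·6.311 = 5.302
Arc 7: start y=0.000, vy=5.302 → t=1.081, apex=1.433, x_land=118.325, impact vy=-5.302
  bounce: vy ← 0.84·5.302 = 4.453

1 2.109 11.608 19.827
2 2.584 8.191 44.121
3 2.171 5.779 64.528
4 1.824 4.078 81.670
5 1.532 2.877 96.070
6 1.287 2.030 108.165
7 1.081 1.433 118.325
final: 118.325 4.453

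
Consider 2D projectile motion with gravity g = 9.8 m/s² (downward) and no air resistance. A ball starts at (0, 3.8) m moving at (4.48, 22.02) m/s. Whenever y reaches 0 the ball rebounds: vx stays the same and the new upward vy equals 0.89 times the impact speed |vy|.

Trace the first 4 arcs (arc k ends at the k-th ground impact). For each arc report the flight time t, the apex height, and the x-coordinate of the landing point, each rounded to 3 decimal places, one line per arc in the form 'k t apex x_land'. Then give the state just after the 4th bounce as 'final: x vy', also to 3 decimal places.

Arc 1: start y=3.800, vy=22.020 → t=4.660, apex=28.539, x_land=20.878, impact vy=-23.651
  bounce: vy ← 0.89·23.651 = 21.049
Arc 2: start y=0.000, vy=21.049 → t=4.296, apex=22.606, x_land=40.123, impact vy=-21.049
  bounce: vy ← 0.89·21.049 = 18.734
Arc 3: start y=0.000, vy=18.734 → t=3.823, apex=17.906, x_land=57.251, impact vy=-18.734
  bounce: vy ← 0.89·18.734 = 16.673
Arc 4: start y=0.000, vy=16.673 → t=3.403, apex=14.183, x_land=72.495, impact vy=-16.673
  bounce: vy ← 0.89·16.673 = 14.839

1 4.660 28.539 20.878
2 4.296 22.606 40.123
3 3.823 17.906 57.251
4 3.403 14.183 72.495
final: 72.495 14.839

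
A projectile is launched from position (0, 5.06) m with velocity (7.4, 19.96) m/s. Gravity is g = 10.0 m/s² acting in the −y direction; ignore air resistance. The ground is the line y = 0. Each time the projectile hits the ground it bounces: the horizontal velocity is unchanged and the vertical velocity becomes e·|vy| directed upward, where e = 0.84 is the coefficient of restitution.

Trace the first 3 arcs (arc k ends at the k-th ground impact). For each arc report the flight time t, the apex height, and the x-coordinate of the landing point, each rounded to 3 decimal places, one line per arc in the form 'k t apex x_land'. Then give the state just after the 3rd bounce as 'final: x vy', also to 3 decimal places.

Arc 1: start y=5.060, vy=19.960 → t=4.231, apex=24.980, x_land=31.311, impact vy=-22.352
  bounce: vy ← 0.84·22.352 = 18.775
Arc 2: start y=0.000, vy=18.775 → t=3.755, apex=17.626, x_land=59.098, impact vy=-18.775
  bounce: vy ← 0.84·18.775 = 15.771
Arc 3: start y=0.000, vy=15.771 → t=3.154, apex=12.437, x_land=82.440, impact vy=-15.771
  bounce: vy ← 0.84·15.771 = 13.248

1 4.231 24.980 31.311
2 3.755 17.626 59.098
3 3.154 12.437 82.440
final: 82.440 13.248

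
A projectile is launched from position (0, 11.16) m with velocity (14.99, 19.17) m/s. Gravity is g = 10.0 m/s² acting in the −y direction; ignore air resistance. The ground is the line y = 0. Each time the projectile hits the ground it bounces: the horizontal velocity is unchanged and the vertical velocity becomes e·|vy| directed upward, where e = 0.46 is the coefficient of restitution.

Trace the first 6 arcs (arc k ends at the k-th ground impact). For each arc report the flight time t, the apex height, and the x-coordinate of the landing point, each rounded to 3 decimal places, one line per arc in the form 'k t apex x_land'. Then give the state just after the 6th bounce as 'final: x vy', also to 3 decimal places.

Arc 1: start y=11.160, vy=19.170 → t=4.347, apex=29.534, x_land=65.168, impact vy=-24.304
  bounce: vy ← 0.46·24.304 = 11.180
Arc 2: start y=0.000, vy=11.180 → t=2.236, apex=6.249, x_land=98.685, impact vy=-11.180
  bounce: vy ← 0.46·11.180 = 5.143
Arc 3: start y=0.000, vy=5.143 → t=1.029, apex=1.322, x_land=114.103, impact vy=-5.143
  bounce: vy ← 0.46·5.143 = 2.366
Arc 4: start y=0.000, vy=2.366 → t=0.473, apex=0.280, x_land=121.195, impact vy=-2.366
  bounce: vy ← 0.46·2.366 = 1.088
Arc 5: start y=0.000, vy=1.088 → t=0.218, apex=0.059, x_land=124.458, impact vy=-1.088
  bounce: vy ← 0.46·1.088 = 0.501
Arc 6: start y=0.000, vy=0.501 → t=0.100, apex=0.013, x_land=125.958, impact vy=-0.501
  bounce: vy ← 0.46·0.501 = 0.230

1 4.347 29.534 65.168
2 2.236 6.249 98.685
3 1.029 1.322 114.103
4 0.473 0.280 121.195
5 0.218 0.059 124.458
6 0.100 0.013 125.958
final: 125.958 0.230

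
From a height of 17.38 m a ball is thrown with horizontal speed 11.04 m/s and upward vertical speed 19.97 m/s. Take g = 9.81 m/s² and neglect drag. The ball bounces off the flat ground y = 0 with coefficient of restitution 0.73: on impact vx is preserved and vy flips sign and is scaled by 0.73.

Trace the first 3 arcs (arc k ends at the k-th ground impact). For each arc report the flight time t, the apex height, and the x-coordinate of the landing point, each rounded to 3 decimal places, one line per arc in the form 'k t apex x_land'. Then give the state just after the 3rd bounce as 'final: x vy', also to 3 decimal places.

Arc 1: start y=17.380, vy=19.970 → t=4.808, apex=37.706, x_land=53.083, impact vy=-27.199
  bounce: vy ← 0.73·27.199 = 19.855
Arc 2: start y=0.000, vy=19.855 → t=4.048, apex=20.094, x_land=97.773, impact vy=-19.855
  bounce: vy ← 0.73·19.855 = 14.494
Arc 3: start y=0.000, vy=14.494 → t=2.955, apex=10.708, x_land=130.397, impact vy=-14.494
  bounce: vy ← 0.73·14.494 = 10.581

1 4.808 37.706 53.083
2 4.048 20.094 97.773
3 2.955 10.708 130.397
final: 130.397 10.581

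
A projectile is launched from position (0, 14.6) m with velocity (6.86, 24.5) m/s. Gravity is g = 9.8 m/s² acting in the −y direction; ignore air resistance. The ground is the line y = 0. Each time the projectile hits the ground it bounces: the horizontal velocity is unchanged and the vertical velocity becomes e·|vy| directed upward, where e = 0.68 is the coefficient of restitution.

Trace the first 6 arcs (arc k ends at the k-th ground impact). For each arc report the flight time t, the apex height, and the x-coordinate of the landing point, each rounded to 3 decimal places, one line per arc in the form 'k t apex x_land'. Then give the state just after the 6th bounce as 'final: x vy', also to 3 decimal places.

1 5.538 45.225 37.991
2 4.132 20.912 66.334
3 2.810 9.670 85.608
4 1.911 4.471 98.714
5 1.299 2.068 107.626
6 0.883 0.956 113.686
final: 113.686 2.944

Arc 1: start y=14.600, vy=24.500 → t=5.538, apex=45.225, x_land=37.991, impact vy=-29.773
  bounce: vy ← 0.68·29.773 = 20.245
Arc 2: start y=0.000, vy=20.245 → t=4.132, apex=20.912, x_land=66.334, impact vy=-20.245
  bounce: vy ← 0.68·20.245 = 13.767
Arc 3: start y=0.000, vy=13.767 → t=2.810, apex=9.670, x_land=85.608, impact vy=-13.767
  bounce: vy ← 0.68·13.767 = 9.361
Arc 4: start y=0.000, vy=9.361 → t=1.911, apex=4.471, x_land=98.714, impact vy=-9.361
  bounce: vy ← 0.68·9.361 = 6.366
Arc 5: start y=0.000, vy=6.366 → t=1.299, apex=2.068, x_land=107.626, impact vy=-6.366
  bounce: vy ← 0.68·6.366 = 4.329
Arc 6: start y=0.000, vy=4.329 → t=0.883, apex=0.956, x_land=113.686, impact vy=-4.329
  bounce: vy ← 0.68·4.329 = 2.944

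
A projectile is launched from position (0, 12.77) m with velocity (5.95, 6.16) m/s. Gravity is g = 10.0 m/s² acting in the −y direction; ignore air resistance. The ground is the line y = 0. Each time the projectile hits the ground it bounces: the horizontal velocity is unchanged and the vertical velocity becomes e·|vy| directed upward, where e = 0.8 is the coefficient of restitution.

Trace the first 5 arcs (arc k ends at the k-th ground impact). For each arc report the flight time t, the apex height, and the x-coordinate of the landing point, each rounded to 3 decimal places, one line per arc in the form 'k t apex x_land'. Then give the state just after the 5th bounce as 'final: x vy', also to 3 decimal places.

Arc 1: start y=12.770, vy=6.160 → t=2.329, apex=14.667, x_land=13.856, impact vy=-17.127
  bounce: vy ← 0.8·17.127 = 13.702
Arc 2: start y=0.000, vy=13.702 → t=2.740, apex=9.387, x_land=30.161, impact vy=-13.702
  bounce: vy ← 0.8·13.702 = 10.961
Arc 3: start y=0.000, vy=10.961 → t=2.192, apex=6.008, x_land=43.205, impact vy=-10.961
  bounce: vy ← 0.8·10.961 = 8.769
Arc 4: start y=0.000, vy=8.769 → t=1.754, apex=3.845, x_land=53.641, impact vy=-8.769
  bounce: vy ← 0.8·8.769 = 7.015
Arc 5: start y=0.000, vy=7.015 → t=1.403, apex=2.461, x_land=61.989, impact vy=-7.015
  bounce: vy ← 0.8·7.015 = 5.612

1 2.329 14.667 13.856
2 2.740 9.387 30.161
3 2.192 6.008 43.205
4 1.754 3.845 53.641
5 1.403 2.461 61.989
final: 61.989 5.612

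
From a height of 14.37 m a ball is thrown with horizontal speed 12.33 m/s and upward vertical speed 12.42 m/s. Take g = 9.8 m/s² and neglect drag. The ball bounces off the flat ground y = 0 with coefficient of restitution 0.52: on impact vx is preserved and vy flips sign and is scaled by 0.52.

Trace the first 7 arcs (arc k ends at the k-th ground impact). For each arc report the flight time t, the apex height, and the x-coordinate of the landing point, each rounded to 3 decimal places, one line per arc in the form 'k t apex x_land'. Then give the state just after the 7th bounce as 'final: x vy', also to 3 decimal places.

1 3.398 22.240 41.895
2 2.216 6.014 69.214
3 1.152 1.626 83.420
4 0.599 0.440 90.807
5 0.312 0.119 94.648
6 0.162 0.032 96.646
7 0.084 0.009 97.685
final: 97.685 0.215

Arc 1: start y=14.370, vy=12.420 → t=3.398, apex=22.240, x_land=41.895, impact vy=-20.878
  bounce: vy ← 0.52·20.878 = 10.857
Arc 2: start y=0.000, vy=10.857 → t=2.216, apex=6.014, x_land=69.214, impact vy=-10.857
  bounce: vy ← 0.52·10.857 = 5.646
Arc 3: start y=0.000, vy=5.646 → t=1.152, apex=1.626, x_land=83.420, impact vy=-5.646
  bounce: vy ← 0.52·5.646 = 2.936
Arc 4: start y=0.000, vy=2.936 → t=0.599, apex=0.440, x_land=90.807, impact vy=-2.936
  bounce: vy ← 0.52·2.936 = 1.527
Arc 5: start y=0.000, vy=1.527 → t=0.312, apex=0.119, x_land=94.648, impact vy=-1.527
  bounce: vy ← 0.52·1.527 = 0.794
Arc 6: start y=0.000, vy=0.794 → t=0.162, apex=0.032, x_land=96.646, impact vy=-0.794
  bounce: vy ← 0.52·0.794 = 0.413
Arc 7: start y=0.000, vy=0.413 → t=0.084, apex=0.009, x_land=97.685, impact vy=-0.413
  bounce: vy ← 0.52·0.413 = 0.215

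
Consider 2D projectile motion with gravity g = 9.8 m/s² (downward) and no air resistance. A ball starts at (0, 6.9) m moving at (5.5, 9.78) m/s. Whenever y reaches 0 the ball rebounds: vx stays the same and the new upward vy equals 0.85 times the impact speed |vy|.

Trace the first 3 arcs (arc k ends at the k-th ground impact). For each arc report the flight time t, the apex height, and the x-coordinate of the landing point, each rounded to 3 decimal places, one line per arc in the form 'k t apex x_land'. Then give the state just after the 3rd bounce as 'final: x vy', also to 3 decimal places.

1 2.548 11.780 14.017
2 2.636 8.511 28.514
3 2.240 6.149 40.837
final: 40.837 9.332

Arc 1: start y=6.900, vy=9.780 → t=2.548, apex=11.780, x_land=14.017, impact vy=-15.195
  bounce: vy ← 0.85·15.195 = 12.916
Arc 2: start y=0.000, vy=12.916 → t=2.636, apex=8.511, x_land=28.514, impact vy=-12.916
  bounce: vy ← 0.85·12.916 = 10.978
Arc 3: start y=0.000, vy=10.978 → t=2.240, apex=6.149, x_land=40.837, impact vy=-10.978
  bounce: vy ← 0.85·10.978 = 9.332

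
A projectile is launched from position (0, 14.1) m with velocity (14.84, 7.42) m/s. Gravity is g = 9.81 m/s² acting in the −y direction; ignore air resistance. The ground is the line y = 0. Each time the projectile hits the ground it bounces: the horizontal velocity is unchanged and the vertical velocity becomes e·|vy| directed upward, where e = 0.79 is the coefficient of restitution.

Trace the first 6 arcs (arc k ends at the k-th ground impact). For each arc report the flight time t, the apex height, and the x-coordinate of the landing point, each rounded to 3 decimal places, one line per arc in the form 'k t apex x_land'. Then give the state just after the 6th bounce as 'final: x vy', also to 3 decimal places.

1 2.613 16.906 38.775
2 2.933 10.551 82.306
3 2.317 6.585 116.695
4 1.831 4.110 143.862
5 1.446 2.565 165.325
6 1.143 1.601 182.280
final: 182.280 4.427

Arc 1: start y=14.100, vy=7.420 → t=2.613, apex=16.906, x_land=38.775, impact vy=-18.213
  bounce: vy ← 0.79·18.213 = 14.388
Arc 2: start y=0.000, vy=14.388 → t=2.933, apex=10.551, x_land=82.306, impact vy=-14.388
  bounce: vy ← 0.79·14.388 = 11.366
Arc 3: start y=0.000, vy=11.366 → t=2.317, apex=6.585, x_land=116.695, impact vy=-11.366
  bounce: vy ← 0.79·11.366 = 8.980
Arc 4: start y=0.000, vy=8.980 → t=1.831, apex=4.110, x_land=143.862, impact vy=-8.980
  bounce: vy ← 0.79·8.980 = 7.094
Arc 5: start y=0.000, vy=7.094 → t=1.446, apex=2.565, x_land=165.325, impact vy=-7.094
  bounce: vy ← 0.79·7.094 = 5.604
Arc 6: start y=0.000, vy=5.604 → t=1.143, apex=1.601, x_land=182.280, impact vy=-5.604
  bounce: vy ← 0.79·5.604 = 4.427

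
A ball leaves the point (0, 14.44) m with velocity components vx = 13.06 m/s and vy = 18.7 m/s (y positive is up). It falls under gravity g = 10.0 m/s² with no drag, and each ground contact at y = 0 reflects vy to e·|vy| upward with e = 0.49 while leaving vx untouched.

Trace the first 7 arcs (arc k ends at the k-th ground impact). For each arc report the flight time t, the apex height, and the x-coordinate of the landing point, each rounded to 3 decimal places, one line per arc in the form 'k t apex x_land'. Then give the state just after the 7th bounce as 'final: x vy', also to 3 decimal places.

1 4.397 31.925 57.423
2 2.476 7.665 89.763
3 1.213 1.840 105.610
4 0.595 0.442 113.375
5 0.291 0.106 117.180
6 0.143 0.025 119.044
7 0.070 0.006 119.958
final: 119.958 0.171

Arc 1: start y=14.440, vy=18.700 → t=4.397, apex=31.925, x_land=57.423, impact vy=-25.268
  bounce: vy ← 0.49·25.268 = 12.381
Arc 2: start y=0.000, vy=12.381 → t=2.476, apex=7.665, x_land=89.763, impact vy=-12.381
  bounce: vy ← 0.49·12.381 = 6.067
Arc 3: start y=0.000, vy=6.067 → t=1.213, apex=1.840, x_land=105.610, impact vy=-6.067
  bounce: vy ← 0.49·6.067 = 2.973
Arc 4: start y=0.000, vy=2.973 → t=0.595, apex=0.442, x_land=113.375, impact vy=-2.973
  bounce: vy ← 0.49·2.973 = 1.457
Arc 5: start y=0.000, vy=1.457 → t=0.291, apex=0.106, x_land=117.180, impact vy=-1.457
  bounce: vy ← 0.49·1.457 = 0.714
Arc 6: start y=0.000, vy=0.714 → t=0.143, apex=0.025, x_land=119.044, impact vy=-0.714
  bounce: vy ← 0.49·0.714 = 0.350
Arc 7: start y=0.000, vy=0.350 → t=0.070, apex=0.006, x_land=119.958, impact vy=-0.350
  bounce: vy ← 0.49·0.350 = 0.171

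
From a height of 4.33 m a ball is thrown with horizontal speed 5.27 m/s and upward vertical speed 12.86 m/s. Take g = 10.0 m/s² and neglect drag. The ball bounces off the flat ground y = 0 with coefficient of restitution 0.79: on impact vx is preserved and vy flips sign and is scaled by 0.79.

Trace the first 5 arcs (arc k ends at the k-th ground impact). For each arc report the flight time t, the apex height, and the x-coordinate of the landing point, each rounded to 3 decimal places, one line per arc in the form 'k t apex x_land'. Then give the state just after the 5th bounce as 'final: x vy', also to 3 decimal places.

1 2.873 12.599 15.143
2 2.508 7.863 28.360
3 1.981 4.907 38.802
4 1.565 3.063 47.051
5 1.237 1.911 53.568
final: 53.568 4.884

Arc 1: start y=4.330, vy=12.860 → t=2.873, apex=12.599, x_land=15.143, impact vy=-15.874
  bounce: vy ← 0.79·15.874 = 12.540
Arc 2: start y=0.000, vy=12.540 → t=2.508, apex=7.863, x_land=28.360, impact vy=-12.540
  bounce: vy ← 0.79·12.540 = 9.907
Arc 3: start y=0.000, vy=9.907 → t=1.981, apex=4.907, x_land=38.802, impact vy=-9.907
  bounce: vy ← 0.79·9.907 = 7.826
Arc 4: start y=0.000, vy=7.826 → t=1.565, apex=3.063, x_land=47.051, impact vy=-7.826
  bounce: vy ← 0.79·7.826 = 6.183
Arc 5: start y=0.000, vy=6.183 → t=1.237, apex=1.911, x_land=53.568, impact vy=-6.183
  bounce: vy ← 0.79·6.183 = 4.884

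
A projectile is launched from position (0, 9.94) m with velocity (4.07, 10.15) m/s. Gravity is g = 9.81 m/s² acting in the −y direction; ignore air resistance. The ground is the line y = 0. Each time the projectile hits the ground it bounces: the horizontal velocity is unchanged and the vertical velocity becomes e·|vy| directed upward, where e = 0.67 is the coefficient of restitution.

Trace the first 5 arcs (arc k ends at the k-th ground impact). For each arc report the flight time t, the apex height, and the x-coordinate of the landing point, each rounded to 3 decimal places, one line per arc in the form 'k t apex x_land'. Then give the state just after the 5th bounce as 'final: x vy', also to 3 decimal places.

Arc 1: start y=9.940, vy=10.150 → t=2.794, apex=15.191, x_land=11.374, impact vy=-17.264
  bounce: vy ← 0.67·17.264 = 11.567
Arc 2: start y=0.000, vy=11.567 → t=2.358, apex=6.819, x_land=20.971, impact vy=-11.567
  bounce: vy ← 0.67·11.567 = 7.750
Arc 3: start y=0.000, vy=7.750 → t=1.580, apex=3.061, x_land=27.402, impact vy=-7.750
  bounce: vy ← 0.67·7.750 = 5.192
Arc 4: start y=0.000, vy=5.192 → t=1.059, apex=1.374, x_land=31.710, impact vy=-5.192
  bounce: vy ← 0.67·5.192 = 3.479
Arc 5: start y=0.000, vy=3.479 → t=0.709, apex=0.617, x_land=34.597, impact vy=-3.479
  bounce: vy ← 0.67·3.479 = 2.331

1 2.794 15.191 11.374
2 2.358 6.819 20.971
3 1.580 3.061 27.402
4 1.059 1.374 31.710
5 0.709 0.617 34.597
final: 34.597 2.331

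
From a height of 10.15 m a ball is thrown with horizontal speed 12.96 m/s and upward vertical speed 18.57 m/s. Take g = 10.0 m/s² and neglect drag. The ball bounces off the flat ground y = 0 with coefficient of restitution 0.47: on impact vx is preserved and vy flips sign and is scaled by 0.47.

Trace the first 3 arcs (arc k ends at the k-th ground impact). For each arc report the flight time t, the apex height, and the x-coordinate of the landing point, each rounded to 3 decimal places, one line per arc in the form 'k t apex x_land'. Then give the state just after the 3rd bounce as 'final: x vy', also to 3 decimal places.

1 4.198 27.392 54.401
2 2.200 6.051 82.915
3 1.034 1.337 96.317
final: 96.317 2.430

Arc 1: start y=10.150, vy=18.570 → t=4.198, apex=27.392, x_land=54.401, impact vy=-23.406
  bounce: vy ← 0.47·23.406 = 11.001
Arc 2: start y=0.000, vy=11.001 → t=2.200, apex=6.051, x_land=82.915, impact vy=-11.001
  bounce: vy ← 0.47·11.001 = 5.170
Arc 3: start y=0.000, vy=5.170 → t=1.034, apex=1.337, x_land=96.317, impact vy=-5.170
  bounce: vy ← 0.47·5.170 = 2.430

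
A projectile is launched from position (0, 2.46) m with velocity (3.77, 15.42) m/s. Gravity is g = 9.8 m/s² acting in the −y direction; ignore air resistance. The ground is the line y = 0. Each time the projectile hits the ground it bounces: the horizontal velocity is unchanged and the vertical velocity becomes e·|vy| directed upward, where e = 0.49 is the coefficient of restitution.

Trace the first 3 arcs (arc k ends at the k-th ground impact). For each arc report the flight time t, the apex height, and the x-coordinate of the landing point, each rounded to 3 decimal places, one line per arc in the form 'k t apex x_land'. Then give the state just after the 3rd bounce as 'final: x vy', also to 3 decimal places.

Arc 1: start y=2.460, vy=15.420 → t=3.299, apex=14.591, x_land=12.438, impact vy=-16.911
  bounce: vy ← 0.49·16.911 = 8.287
Arc 2: start y=0.000, vy=8.287 → t=1.691, apex=3.503, x_land=18.813, impact vy=-8.287
  bounce: vy ← 0.49·8.287 = 4.060
Arc 3: start y=0.000, vy=4.060 → t=0.829, apex=0.841, x_land=21.937, impact vy=-4.060
  bounce: vy ← 0.49·4.060 = 1.990

1 3.299 14.591 12.438
2 1.691 3.503 18.813
3 0.829 0.841 21.937
final: 21.937 1.990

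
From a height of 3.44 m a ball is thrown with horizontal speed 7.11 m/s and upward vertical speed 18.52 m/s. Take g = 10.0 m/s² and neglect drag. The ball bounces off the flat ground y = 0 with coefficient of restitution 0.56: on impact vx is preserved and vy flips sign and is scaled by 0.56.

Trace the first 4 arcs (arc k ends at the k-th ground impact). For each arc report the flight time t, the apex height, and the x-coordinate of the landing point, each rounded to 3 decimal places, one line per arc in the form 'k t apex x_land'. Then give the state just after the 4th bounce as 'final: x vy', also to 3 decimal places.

1 3.881 20.590 27.596
2 2.273 6.457 43.755
3 1.273 2.025 52.804
4 0.713 0.635 57.872
final: 57.872 1.996

Arc 1: start y=3.440, vy=18.520 → t=3.881, apex=20.590, x_land=27.596, impact vy=-20.293
  bounce: vy ← 0.56·20.293 = 11.364
Arc 2: start y=0.000, vy=11.364 → t=2.273, apex=6.457, x_land=43.755, impact vy=-11.364
  bounce: vy ← 0.56·11.364 = 6.364
Arc 3: start y=0.000, vy=6.364 → t=1.273, apex=2.025, x_land=52.804, impact vy=-6.364
  bounce: vy ← 0.56·6.364 = 3.564
Arc 4: start y=0.000, vy=3.564 → t=0.713, apex=0.635, x_land=57.872, impact vy=-3.564
  bounce: vy ← 0.56·3.564 = 1.996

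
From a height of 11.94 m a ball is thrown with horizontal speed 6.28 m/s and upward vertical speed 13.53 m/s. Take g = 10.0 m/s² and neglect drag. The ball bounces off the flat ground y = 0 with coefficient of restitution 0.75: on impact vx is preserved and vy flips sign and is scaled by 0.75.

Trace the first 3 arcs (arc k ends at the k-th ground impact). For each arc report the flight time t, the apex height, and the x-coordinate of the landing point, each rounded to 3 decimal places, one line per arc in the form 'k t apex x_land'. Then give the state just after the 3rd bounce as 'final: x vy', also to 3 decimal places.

1 3.407 21.093 21.395
2 3.081 11.865 40.743
3 2.311 6.674 55.254
final: 55.254 8.665

Arc 1: start y=11.940, vy=13.530 → t=3.407, apex=21.093, x_land=21.395, impact vy=-20.539
  bounce: vy ← 0.75·20.539 = 15.404
Arc 2: start y=0.000, vy=15.404 → t=3.081, apex=11.865, x_land=40.743, impact vy=-15.404
  bounce: vy ← 0.75·15.404 = 11.553
Arc 3: start y=0.000, vy=11.553 → t=2.311, apex=6.674, x_land=55.254, impact vy=-11.553
  bounce: vy ← 0.75·11.553 = 8.665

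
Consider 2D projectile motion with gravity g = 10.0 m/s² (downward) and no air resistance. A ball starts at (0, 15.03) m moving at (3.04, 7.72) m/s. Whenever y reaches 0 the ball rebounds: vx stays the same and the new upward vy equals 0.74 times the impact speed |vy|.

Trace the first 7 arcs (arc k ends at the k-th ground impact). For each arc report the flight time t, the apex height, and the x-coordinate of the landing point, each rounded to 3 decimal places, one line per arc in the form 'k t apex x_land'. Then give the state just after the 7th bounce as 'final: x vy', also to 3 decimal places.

Arc 1: start y=15.030, vy=7.720 → t=2.670, apex=18.010, x_land=8.116, impact vy=-18.979
  bounce: vy ← 0.74·18.979 = 14.044
Arc 2: start y=0.000, vy=14.044 → t=2.809, apex=9.862, x_land=16.655, impact vy=-14.044
  bounce: vy ← 0.74·14.044 = 10.393
Arc 3: start y=0.000, vy=10.393 → t=2.079, apex=5.401, x_land=22.974, impact vy=-10.393
  bounce: vy ← 0.74·10.393 = 7.691
Arc 4: start y=0.000, vy=7.691 → t=1.538, apex=2.957, x_land=27.650, impact vy=-7.691
  bounce: vy ← 0.74·7.691 = 5.691
Arc 5: start y=0.000, vy=5.691 → t=1.138, apex=1.619, x_land=31.110, impact vy=-5.691
  bounce: vy ← 0.74·5.691 = 4.211
Arc 6: start y=0.000, vy=4.211 → t=0.842, apex=0.887, x_land=33.671, impact vy=-4.211
  bounce: vy ← 0.74·4.211 = 3.116
Arc 7: start y=0.000, vy=3.116 → t=0.623, apex=0.486, x_land=35.566, impact vy=-3.116
  bounce: vy ← 0.74·3.116 = 2.306

1 2.670 18.010 8.116
2 2.809 9.862 16.655
3 2.079 5.401 22.974
4 1.538 2.957 27.650
5 1.138 1.619 31.110
6 0.842 0.887 33.671
7 0.623 0.486 35.566
final: 35.566 2.306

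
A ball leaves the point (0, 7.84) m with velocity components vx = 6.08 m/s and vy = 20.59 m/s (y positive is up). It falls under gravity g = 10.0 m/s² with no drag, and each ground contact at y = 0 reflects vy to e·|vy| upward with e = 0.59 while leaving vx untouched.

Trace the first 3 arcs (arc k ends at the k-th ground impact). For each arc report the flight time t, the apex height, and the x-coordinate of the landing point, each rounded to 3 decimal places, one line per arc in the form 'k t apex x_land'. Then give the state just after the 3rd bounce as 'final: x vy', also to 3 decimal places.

1 4.469 29.037 27.171
2 2.844 10.108 44.460
3 1.678 3.519 54.661
final: 54.661 4.949

Arc 1: start y=7.840, vy=20.590 → t=4.469, apex=29.037, x_land=27.171, impact vy=-24.099
  bounce: vy ← 0.59·24.099 = 14.218
Arc 2: start y=0.000, vy=14.218 → t=2.844, apex=10.108, x_land=44.460, impact vy=-14.218
  bounce: vy ← 0.59·14.218 = 8.389
Arc 3: start y=0.000, vy=8.389 → t=1.678, apex=3.519, x_land=54.661, impact vy=-8.389
  bounce: vy ← 0.59·8.389 = 4.949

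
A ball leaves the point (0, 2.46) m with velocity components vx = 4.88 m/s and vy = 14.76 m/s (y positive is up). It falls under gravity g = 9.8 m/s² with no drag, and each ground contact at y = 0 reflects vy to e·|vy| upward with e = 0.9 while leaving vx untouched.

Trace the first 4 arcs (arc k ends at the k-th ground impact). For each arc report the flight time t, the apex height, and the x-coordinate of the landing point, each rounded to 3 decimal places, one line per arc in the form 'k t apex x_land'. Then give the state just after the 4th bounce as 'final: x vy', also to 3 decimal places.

Arc 1: start y=2.460, vy=14.760 → t=3.171, apex=13.575, x_land=15.472, impact vy=-16.312
  bounce: vy ← 0.9·16.312 = 14.681
Arc 2: start y=0.000, vy=14.681 → t=2.996, apex=10.996, x_land=30.093, impact vy=-14.681
  bounce: vy ← 0.9·14.681 = 13.213
Arc 3: start y=0.000, vy=13.213 → t=2.696, apex=8.907, x_land=43.252, impact vy=-13.213
  bounce: vy ← 0.9·13.213 = 11.891
Arc 4: start y=0.000, vy=11.891 → t=2.427, apex=7.214, x_land=55.094, impact vy=-11.891
  bounce: vy ← 0.9·11.891 = 10.702

1 3.171 13.575 15.472
2 2.996 10.996 30.093
3 2.696 8.907 43.252
4 2.427 7.214 55.094
final: 55.094 10.702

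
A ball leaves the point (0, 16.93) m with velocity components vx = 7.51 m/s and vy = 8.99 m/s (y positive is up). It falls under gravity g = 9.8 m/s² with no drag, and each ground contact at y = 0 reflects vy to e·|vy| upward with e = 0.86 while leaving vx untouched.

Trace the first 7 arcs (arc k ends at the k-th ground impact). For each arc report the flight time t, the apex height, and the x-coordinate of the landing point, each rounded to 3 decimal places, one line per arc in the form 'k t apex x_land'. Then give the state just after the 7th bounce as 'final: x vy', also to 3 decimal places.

Arc 1: start y=16.930, vy=8.990 → t=2.990, apex=21.053, x_land=22.456, impact vy=-20.314
  bounce: vy ← 0.86·20.314 = 17.470
Arc 2: start y=0.000, vy=17.470 → t=3.565, apex=15.571, x_land=49.231, impact vy=-17.470
  bounce: vy ← 0.86·17.470 = 15.024
Arc 3: start y=0.000, vy=15.024 → t=3.066, apex=11.516, x_land=72.258, impact vy=-15.024
  bounce: vy ← 0.86·15.024 = 12.921
Arc 4: start y=0.000, vy=12.921 → t=2.637, apex=8.518, x_land=92.061, impact vy=-12.921
  bounce: vy ← 0.86·12.921 = 11.112
Arc 5: start y=0.000, vy=11.112 → t=2.268, apex=6.300, x_land=109.091, impact vy=-11.112
  bounce: vy ← 0.86·11.112 = 9.556
Arc 6: start y=0.000, vy=9.556 → t=1.950, apex=4.659, x_land=123.738, impact vy=-9.556
  bounce: vy ← 0.86·9.556 = 8.218
Arc 7: start y=0.000, vy=8.218 → t=1.677, apex=3.446, x_land=136.333, impact vy=-8.218
  bounce: vy ← 0.86·8.218 = 7.068

1 2.990 21.053 22.456
2 3.565 15.571 49.231
3 3.066 11.516 72.258
4 2.637 8.518 92.061
5 2.268 6.300 109.091
6 1.950 4.659 123.738
7 1.677 3.446 136.333
final: 136.333 7.068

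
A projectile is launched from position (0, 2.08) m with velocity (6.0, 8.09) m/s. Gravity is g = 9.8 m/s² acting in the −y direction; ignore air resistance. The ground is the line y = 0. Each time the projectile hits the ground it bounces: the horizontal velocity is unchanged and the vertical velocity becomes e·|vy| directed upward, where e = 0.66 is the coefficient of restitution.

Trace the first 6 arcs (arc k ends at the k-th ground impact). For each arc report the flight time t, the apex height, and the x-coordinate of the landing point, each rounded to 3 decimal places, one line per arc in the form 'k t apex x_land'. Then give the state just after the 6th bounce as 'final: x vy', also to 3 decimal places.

1 1.877 5.419 11.263
2 1.388 2.361 19.592
3 0.916 1.028 25.089
4 0.605 0.448 28.717
5 0.399 0.195 31.112
6 0.263 0.085 32.692
final: 32.692 0.852

Arc 1: start y=2.080, vy=8.090 → t=1.877, apex=5.419, x_land=11.263, impact vy=-10.306
  bounce: vy ← 0.66·10.306 = 6.802
Arc 2: start y=0.000, vy=6.802 → t=1.388, apex=2.361, x_land=19.592, impact vy=-6.802
  bounce: vy ← 0.66·6.802 = 4.489
Arc 3: start y=0.000, vy=4.489 → t=0.916, apex=1.028, x_land=25.089, impact vy=-4.489
  bounce: vy ← 0.66·4.489 = 2.963
Arc 4: start y=0.000, vy=2.963 → t=0.605, apex=0.448, x_land=28.717, impact vy=-2.963
  bounce: vy ← 0.66·2.963 = 1.956
Arc 5: start y=0.000, vy=1.956 → t=0.399, apex=0.195, x_land=31.112, impact vy=-1.956
  bounce: vy ← 0.66·1.956 = 1.291
Arc 6: start y=0.000, vy=1.291 → t=0.263, apex=0.085, x_land=32.692, impact vy=-1.291
  bounce: vy ← 0.66·1.291 = 0.852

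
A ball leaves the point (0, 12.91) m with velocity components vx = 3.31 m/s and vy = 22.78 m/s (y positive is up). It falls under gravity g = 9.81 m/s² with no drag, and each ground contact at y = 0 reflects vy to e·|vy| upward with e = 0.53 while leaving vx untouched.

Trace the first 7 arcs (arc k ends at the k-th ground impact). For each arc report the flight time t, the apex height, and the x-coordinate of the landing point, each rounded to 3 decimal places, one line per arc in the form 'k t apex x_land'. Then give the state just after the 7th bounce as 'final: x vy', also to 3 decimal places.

1 5.155 39.359 17.062
2 3.003 11.056 27.001
3 1.591 3.106 32.269
4 0.843 0.872 35.061
5 0.447 0.245 36.540
6 0.237 0.069 37.325
7 0.126 0.019 37.740
final: 37.740 0.326

Arc 1: start y=12.910, vy=22.780 → t=5.155, apex=39.359, x_land=17.062, impact vy=-27.789
  bounce: vy ← 0.53·27.789 = 14.728
Arc 2: start y=0.000, vy=14.728 → t=3.003, apex=11.056, x_land=27.001, impact vy=-14.728
  bounce: vy ← 0.53·14.728 = 7.806
Arc 3: start y=0.000, vy=7.806 → t=1.591, apex=3.106, x_land=32.269, impact vy=-7.806
  bounce: vy ← 0.53·7.806 = 4.137
Arc 4: start y=0.000, vy=4.137 → t=0.843, apex=0.872, x_land=35.061, impact vy=-4.137
  bounce: vy ← 0.53·4.137 = 2.193
Arc 5: start y=0.000, vy=2.193 → t=0.447, apex=0.245, x_land=36.540, impact vy=-2.193
  bounce: vy ← 0.53·2.193 = 1.162
Arc 6: start y=0.000, vy=1.162 → t=0.237, apex=0.069, x_land=37.325, impact vy=-1.162
  bounce: vy ← 0.53·1.162 = 0.616
Arc 7: start y=0.000, vy=0.616 → t=0.126, apex=0.019, x_land=37.740, impact vy=-0.616
  bounce: vy ← 0.53·0.616 = 0.326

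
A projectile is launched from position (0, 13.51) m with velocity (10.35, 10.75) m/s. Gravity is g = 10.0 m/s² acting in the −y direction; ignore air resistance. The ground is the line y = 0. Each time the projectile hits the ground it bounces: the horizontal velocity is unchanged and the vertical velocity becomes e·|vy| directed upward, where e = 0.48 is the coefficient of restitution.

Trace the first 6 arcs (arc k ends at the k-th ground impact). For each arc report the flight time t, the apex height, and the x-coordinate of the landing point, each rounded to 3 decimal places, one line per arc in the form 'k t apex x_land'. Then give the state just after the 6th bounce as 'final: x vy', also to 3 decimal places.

Arc 1: start y=13.510, vy=10.750 → t=3.039, apex=19.288, x_land=31.455, impact vy=-19.641
  bounce: vy ← 0.48·19.641 = 9.428
Arc 2: start y=0.000, vy=9.428 → t=1.886, apex=4.444, x_land=50.970, impact vy=-9.428
  bounce: vy ← 0.48·9.428 = 4.525
Arc 3: start y=0.000, vy=4.525 → t=0.905, apex=1.024, x_land=60.337, impact vy=-4.525
  bounce: vy ← 0.48·4.525 = 2.172
Arc 4: start y=0.000, vy=2.172 → t=0.434, apex=0.236, x_land=64.833, impact vy=-2.172
  bounce: vy ← 0.48·2.172 = 1.043
Arc 5: start y=0.000, vy=1.043 → t=0.209, apex=0.054, x_land=66.991, impact vy=-1.043
  bounce: vy ← 0.48·1.043 = 0.500
Arc 6: start y=0.000, vy=0.500 → t=0.100, apex=0.013, x_land=68.027, impact vy=-0.500
  bounce: vy ← 0.48·0.500 = 0.240

1 3.039 19.288 31.455
2 1.886 4.444 50.970
3 0.905 1.024 60.337
4 0.434 0.236 64.833
5 0.209 0.054 66.991
6 0.100 0.013 68.027
final: 68.027 0.240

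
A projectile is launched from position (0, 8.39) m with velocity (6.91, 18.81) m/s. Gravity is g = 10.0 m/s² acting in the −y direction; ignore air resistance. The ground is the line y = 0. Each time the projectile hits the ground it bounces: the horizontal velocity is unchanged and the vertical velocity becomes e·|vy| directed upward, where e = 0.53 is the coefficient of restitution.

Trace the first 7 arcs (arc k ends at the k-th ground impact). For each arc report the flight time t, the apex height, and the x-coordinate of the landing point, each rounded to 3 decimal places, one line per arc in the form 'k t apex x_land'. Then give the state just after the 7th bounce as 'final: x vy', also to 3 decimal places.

1 4.165 26.081 28.779
2 2.421 7.326 45.508
3 1.283 2.058 54.374
4 0.680 0.578 59.073
5 0.360 0.162 61.564
6 0.191 0.046 62.884
7 0.101 0.013 63.583
final: 63.583 0.268

Arc 1: start y=8.390, vy=18.810 → t=4.165, apex=26.081, x_land=28.779, impact vy=-22.839
  bounce: vy ← 0.53·22.839 = 12.105
Arc 2: start y=0.000, vy=12.105 → t=2.421, apex=7.326, x_land=45.508, impact vy=-12.105
  bounce: vy ← 0.53·12.105 = 6.415
Arc 3: start y=0.000, vy=6.415 → t=1.283, apex=2.058, x_land=54.374, impact vy=-6.415
  bounce: vy ← 0.53·6.415 = 3.400
Arc 4: start y=0.000, vy=3.400 → t=0.680, apex=0.578, x_land=59.073, impact vy=-3.400
  bounce: vy ← 0.53·3.400 = 1.802
Arc 5: start y=0.000, vy=1.802 → t=0.360, apex=0.162, x_land=61.564, impact vy=-1.802
  bounce: vy ← 0.53·1.802 = 0.955
Arc 6: start y=0.000, vy=0.955 → t=0.191, apex=0.046, x_land=62.884, impact vy=-0.955
  bounce: vy ← 0.53·0.955 = 0.506
Arc 7: start y=0.000, vy=0.506 → t=0.101, apex=0.013, x_land=63.583, impact vy=-0.506
  bounce: vy ← 0.53·0.506 = 0.268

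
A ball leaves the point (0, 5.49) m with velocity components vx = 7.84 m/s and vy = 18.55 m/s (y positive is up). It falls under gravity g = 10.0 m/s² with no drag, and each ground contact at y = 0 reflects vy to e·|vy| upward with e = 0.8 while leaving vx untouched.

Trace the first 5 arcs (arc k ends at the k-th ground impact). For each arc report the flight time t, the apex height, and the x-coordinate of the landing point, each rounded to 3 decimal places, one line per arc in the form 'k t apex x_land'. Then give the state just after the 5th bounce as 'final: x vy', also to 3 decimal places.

1 3.985 22.695 31.246
2 3.409 14.525 57.971
3 2.727 9.296 79.351
4 2.182 5.949 96.455
5 1.745 3.808 110.138
final: 110.138 6.981

Arc 1: start y=5.490, vy=18.550 → t=3.985, apex=22.695, x_land=31.246, impact vy=-21.305
  bounce: vy ← 0.8·21.305 = 17.044
Arc 2: start y=0.000, vy=17.044 → t=3.409, apex=14.525, x_land=57.971, impact vy=-17.044
  bounce: vy ← 0.8·17.044 = 13.635
Arc 3: start y=0.000, vy=13.635 → t=2.727, apex=9.296, x_land=79.351, impact vy=-13.635
  bounce: vy ← 0.8·13.635 = 10.908
Arc 4: start y=0.000, vy=10.908 → t=2.182, apex=5.949, x_land=96.455, impact vy=-10.908
  bounce: vy ← 0.8·10.908 = 8.727
Arc 5: start y=0.000, vy=8.727 → t=1.745, apex=3.808, x_land=110.138, impact vy=-8.727
  bounce: vy ← 0.8·8.727 = 6.981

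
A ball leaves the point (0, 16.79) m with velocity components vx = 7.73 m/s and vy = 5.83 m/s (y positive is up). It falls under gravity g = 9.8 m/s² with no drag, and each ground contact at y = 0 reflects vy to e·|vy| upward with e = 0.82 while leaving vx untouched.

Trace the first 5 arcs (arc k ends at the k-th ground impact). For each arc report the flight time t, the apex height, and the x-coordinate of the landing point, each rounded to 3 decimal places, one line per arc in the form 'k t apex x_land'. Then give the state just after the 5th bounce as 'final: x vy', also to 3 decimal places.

1 2.539 18.524 19.628
2 3.189 12.456 44.277
3 2.615 8.375 64.489
4 2.144 5.631 81.063
5 1.758 3.787 94.653
final: 94.653 7.064

Arc 1: start y=16.790, vy=5.830 → t=2.539, apex=18.524, x_land=19.628, impact vy=-19.054
  bounce: vy ← 0.82·19.054 = 15.625
Arc 2: start y=0.000, vy=15.625 → t=3.189, apex=12.456, x_land=44.277, impact vy=-15.625
  bounce: vy ← 0.82·15.625 = 12.812
Arc 3: start y=0.000, vy=12.812 → t=2.615, apex=8.375, x_land=64.489, impact vy=-12.812
  bounce: vy ← 0.82·12.812 = 10.506
Arc 4: start y=0.000, vy=10.506 → t=2.144, apex=5.631, x_land=81.063, impact vy=-10.506
  bounce: vy ← 0.82·10.506 = 8.615
Arc 5: start y=0.000, vy=8.615 → t=1.758, apex=3.787, x_land=94.653, impact vy=-8.615
  bounce: vy ← 0.82·8.615 = 7.064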